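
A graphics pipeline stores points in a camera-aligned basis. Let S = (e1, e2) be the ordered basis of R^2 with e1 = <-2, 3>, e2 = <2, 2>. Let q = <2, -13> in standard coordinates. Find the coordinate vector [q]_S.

<-3, -2>

Write q = c_1 e1 + c_2 e2 and solve for the c_i.
System: -2c_1 + 2c_2 = 2, 3c_1 + 2c_2 = -13; solving gives c_1 = -3, c_2 = -2.
Check: -3e1 - 2e2 = <2, -13>.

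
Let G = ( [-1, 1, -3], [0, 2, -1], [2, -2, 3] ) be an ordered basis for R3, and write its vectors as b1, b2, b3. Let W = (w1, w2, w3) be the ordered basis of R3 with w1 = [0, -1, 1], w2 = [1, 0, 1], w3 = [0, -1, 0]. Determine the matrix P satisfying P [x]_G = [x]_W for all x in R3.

Take x = bj: its G-coordinates are the j-th standard unit vector, so P e_j — column j of P — equals [bj]_W.
b1 = -2w1 - w2 + w3, giving column 1 = [-2, -1, 1]; repeating for each j gives P = [[-2, -1, 1], [-1, 0, 2], [1, -1, 1]].

[[-2, -1, 1], [-1, 0, 2], [1, -1, 1]]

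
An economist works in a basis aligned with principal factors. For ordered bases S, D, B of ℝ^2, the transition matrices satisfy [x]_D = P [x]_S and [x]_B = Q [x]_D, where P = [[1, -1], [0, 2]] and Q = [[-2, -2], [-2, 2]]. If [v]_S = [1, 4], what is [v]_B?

[-10, 22]

Composing the changes, [v]_B = Q P [v]_S.
Q P = [[-2, -2], [-2, 6]]; applying this to [1, 4] gives [-10, 22].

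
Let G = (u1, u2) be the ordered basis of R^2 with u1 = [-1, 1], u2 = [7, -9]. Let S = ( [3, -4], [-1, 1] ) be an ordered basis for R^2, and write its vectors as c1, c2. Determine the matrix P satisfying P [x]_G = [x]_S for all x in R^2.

Take x = uj: its G-coordinates are the j-th standard unit vector, so P e_j — column j of P — equals [uj]_S.
u1 = 0·c1 + c2, giving column 1 = [0, 1]; repeating for each j gives P = [[0, 2], [1, -1]].

[[0, 2], [1, -1]]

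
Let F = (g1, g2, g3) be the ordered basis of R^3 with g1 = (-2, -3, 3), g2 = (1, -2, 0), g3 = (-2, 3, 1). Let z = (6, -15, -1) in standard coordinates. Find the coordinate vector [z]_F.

(1, 0, -4)

We seek scalars with c_1 g1 + ... + c_3 g3 = z; equivalently solve M c = z where the columns of M are g1, ..., g3.
Row-reducing the augmented matrix [M | z] gives c = (1, 0, -4).
Check: g1 + 0·g2 - 4g3 = (6, -15, -1).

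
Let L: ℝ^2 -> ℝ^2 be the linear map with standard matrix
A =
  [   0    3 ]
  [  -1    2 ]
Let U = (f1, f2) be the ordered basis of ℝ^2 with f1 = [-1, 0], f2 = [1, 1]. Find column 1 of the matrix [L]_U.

[1, 1]

Compute L(f1) = A f1 = [0, 1] in standard coordinates.
Then write this in U-coordinates: solve for y in y_1 f1 + y_2 f2 = [0, 1].
This gives y = [1, 1], which is column 1 of [L]_U.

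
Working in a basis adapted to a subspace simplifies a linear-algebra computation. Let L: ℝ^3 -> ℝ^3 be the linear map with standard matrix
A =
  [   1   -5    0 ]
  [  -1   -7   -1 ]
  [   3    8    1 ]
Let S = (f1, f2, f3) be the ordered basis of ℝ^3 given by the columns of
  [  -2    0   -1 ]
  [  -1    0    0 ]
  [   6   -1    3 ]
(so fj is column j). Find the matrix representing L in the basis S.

The j-th column of [L]_S is [L(fj)]_S.
L(f1) = A f1 = <3, 3, -8> = -3f1 - f2 + 3f3, so column 1 is <-3, -1, 3>.
Repeating for f2, f3 and assembling the columns gives [[-3, -1, 2], [-1, 1, 3], [3, 2, -3]].

[[-3, -1, 2], [-1, 1, 3], [3, 2, -3]]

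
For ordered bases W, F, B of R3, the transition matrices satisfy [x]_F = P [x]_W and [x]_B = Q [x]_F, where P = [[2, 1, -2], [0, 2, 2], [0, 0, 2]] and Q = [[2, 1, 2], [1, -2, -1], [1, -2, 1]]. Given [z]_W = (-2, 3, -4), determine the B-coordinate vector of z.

(-4, 19, 3)

Composing the changes, [z]_B = Q P [z]_W.
Q P = [[4, 4, 2], [2, -3, -8], [2, -3, -4]]; applying this to (-2, 3, -4) gives (-4, 19, 3).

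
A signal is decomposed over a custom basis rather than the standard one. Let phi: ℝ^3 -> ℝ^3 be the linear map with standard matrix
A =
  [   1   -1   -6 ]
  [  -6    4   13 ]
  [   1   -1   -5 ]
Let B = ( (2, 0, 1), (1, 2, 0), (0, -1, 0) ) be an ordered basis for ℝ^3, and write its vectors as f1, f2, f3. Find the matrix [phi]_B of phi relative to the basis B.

[[-3, -1, 1], [2, 1, -1], [3, 0, 2]]

With P the matrix whose columns are f1, ..., f3, [phi]_B = P^(-1) A P.
Column by column: phi(f1) = A f1 = (-4, 1, -3); its B-coordinates (-3, 2, 3) give column 1.
Continuing for each basis vector yields [phi]_B = [[-3, -1, 1], [2, 1, -1], [3, 0, 2]].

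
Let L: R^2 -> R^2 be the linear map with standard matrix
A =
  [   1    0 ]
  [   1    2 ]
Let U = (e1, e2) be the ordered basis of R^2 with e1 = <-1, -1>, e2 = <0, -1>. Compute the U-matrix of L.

The j-th column of [L]_U is [L(ej)]_U.
L(e1) = A e1 = <-1, -3> = e1 + 2e2, so column 1 is <1, 2>.
Repeating for e2 and assembling the columns gives [[1, 0], [2, 2]].

[[1, 0], [2, 2]]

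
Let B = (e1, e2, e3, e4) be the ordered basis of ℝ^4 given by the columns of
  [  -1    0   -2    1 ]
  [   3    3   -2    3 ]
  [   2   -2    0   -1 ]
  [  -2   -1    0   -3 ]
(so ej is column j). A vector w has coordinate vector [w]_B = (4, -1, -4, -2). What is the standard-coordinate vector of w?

(2, 11, 12, -1)

By definition w = 4e1 - e2 - 4e3 - 2e4.
Summing componentwise gives (2, 11, 12, -1).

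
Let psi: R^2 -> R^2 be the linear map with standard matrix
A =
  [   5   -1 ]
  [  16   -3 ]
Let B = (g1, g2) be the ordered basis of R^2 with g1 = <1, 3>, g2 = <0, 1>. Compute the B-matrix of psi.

Let P have columns g1, g2. Then [psi]_B = P^(-1) A P.
Here det P = 1, so P^(-1) is integer; computing A P first and then P^(-1)(A P) gives [[2, -1], [1, 0]].

[[2, -1], [1, 0]]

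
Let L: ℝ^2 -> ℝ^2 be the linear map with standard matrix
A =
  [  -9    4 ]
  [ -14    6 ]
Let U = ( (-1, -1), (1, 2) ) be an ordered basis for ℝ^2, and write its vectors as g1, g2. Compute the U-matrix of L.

[[-2, 0], [3, -1]]

Let P have columns g1, g2. Then [L]_U = P^(-1) A P.
Here det P = -1, so P^(-1) is integer; computing A P first and then P^(-1)(A P) gives [[-2, 0], [3, -1]].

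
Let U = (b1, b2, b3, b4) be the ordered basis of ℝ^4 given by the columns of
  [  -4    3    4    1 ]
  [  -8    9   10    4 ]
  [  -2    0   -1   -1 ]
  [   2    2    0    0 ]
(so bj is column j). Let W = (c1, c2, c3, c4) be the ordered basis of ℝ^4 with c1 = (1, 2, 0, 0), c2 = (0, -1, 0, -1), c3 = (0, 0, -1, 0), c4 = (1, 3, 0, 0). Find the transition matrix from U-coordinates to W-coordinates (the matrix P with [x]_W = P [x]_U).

Take x = bj: its U-coordinates are the j-th standard unit vector, so P e_j — column j of P — equals [bj]_W.
b1 = -2c1 - 2c2 + 2c3 - 2c4, giving column 1 = (-2, -2, 2, -2); repeating for each j gives P = [[-2, 2, 2, -1], [-2, -2, 0, 0], [2, 0, 1, 1], [-2, 1, 2, 2]].

[[-2, 2, 2, -1], [-2, -2, 0, 0], [2, 0, 1, 1], [-2, 1, 2, 2]]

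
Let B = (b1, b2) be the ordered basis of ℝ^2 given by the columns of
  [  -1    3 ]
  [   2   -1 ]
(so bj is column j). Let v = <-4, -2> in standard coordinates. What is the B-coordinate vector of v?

<-2, -2>

[v]_B is the unique c with M c = v, where M has columns b1, b2.
System: -c_1 + 3c_2 = -4, 2c_1 - c_2 = -2; solving gives c_1 = -2, c_2 = -2.
Check: -2b1 - 2b2 = <-4, -2>.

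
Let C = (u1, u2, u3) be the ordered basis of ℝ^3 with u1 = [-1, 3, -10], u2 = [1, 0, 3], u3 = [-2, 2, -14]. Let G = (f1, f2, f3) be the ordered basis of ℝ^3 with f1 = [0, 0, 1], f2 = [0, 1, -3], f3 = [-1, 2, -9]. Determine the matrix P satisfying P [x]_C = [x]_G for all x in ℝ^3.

Take x = uj: its C-coordinates are the j-th standard unit vector, so P e_j — column j of P — equals [uj]_G.
u1 = 2f1 + f2 + f3, giving column 1 = [2, 1, 1]; repeating for each j gives P = [[2, 0, -2], [1, 2, -2], [1, -1, 2]].

[[2, 0, -2], [1, 2, -2], [1, -1, 2]]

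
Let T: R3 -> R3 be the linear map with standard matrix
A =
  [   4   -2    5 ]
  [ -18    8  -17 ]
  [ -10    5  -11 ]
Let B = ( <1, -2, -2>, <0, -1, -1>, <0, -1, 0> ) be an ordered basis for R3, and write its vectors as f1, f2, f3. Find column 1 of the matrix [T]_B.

Compute T(f1) = A f1 = <-2, 0, 2> in standard coordinates.
Then write this in B-coordinates: solve for y in y_1 f1 + ... + y_3 f3 = <-2, 0, 2>.
This gives y = <-2, 2, 2>, which is column 1 of [T]_B.

<-2, 2, 2>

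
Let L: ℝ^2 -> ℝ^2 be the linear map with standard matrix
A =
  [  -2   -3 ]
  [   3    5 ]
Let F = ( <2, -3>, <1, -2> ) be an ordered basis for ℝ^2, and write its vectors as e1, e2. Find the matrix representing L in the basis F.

[[1, 1], [3, 2]]

With P the matrix whose columns are e1, e2, [L]_F = P^(-1) A P.
Column by column: L(e1) = A e1 = <5, -9>; its F-coordinates <1, 3> give column 1.
Continuing for each basis vector yields [L]_F = [[1, 1], [3, 2]].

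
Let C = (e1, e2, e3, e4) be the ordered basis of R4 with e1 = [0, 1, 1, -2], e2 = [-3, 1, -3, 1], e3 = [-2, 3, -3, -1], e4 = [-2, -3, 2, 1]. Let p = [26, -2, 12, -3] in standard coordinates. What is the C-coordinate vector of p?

[-1, -4, -3, -4]

Write p = c_1 e1 + ... + c_4 e4 and solve for the c_i.
Row-reducing the augmented matrix [M | p] gives c = (-1, -4, -3, -4).
Check: -e1 - 4e2 - 3e3 - 4e4 = [26, -2, 12, -3].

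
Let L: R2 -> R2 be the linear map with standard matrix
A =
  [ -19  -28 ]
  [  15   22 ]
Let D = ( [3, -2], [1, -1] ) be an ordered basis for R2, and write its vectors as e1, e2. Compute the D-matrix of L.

[[0, 2], [-1, 3]]

The j-th column of [L]_D is [L(ej)]_D.
L(e1) = A e1 = [-1, 1] = 0·e1 - e2, so column 1 is [0, -1].
Repeating for e2 and assembling the columns gives [[0, 2], [-1, 3]].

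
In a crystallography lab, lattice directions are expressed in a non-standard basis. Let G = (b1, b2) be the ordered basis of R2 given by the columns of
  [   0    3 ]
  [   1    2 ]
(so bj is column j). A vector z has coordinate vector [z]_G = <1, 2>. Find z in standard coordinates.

z = M [z]_G, where M has columns b1, b2.
Carrying out the matrix-vector product, z = <6, 5>.

<6, 5>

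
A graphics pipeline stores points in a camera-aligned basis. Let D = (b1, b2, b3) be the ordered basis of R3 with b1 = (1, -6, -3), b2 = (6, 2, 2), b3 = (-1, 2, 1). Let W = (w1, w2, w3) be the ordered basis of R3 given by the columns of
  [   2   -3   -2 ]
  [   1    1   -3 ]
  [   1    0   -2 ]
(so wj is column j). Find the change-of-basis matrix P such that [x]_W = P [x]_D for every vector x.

[[1, -2, 1], [-1, -2, 1], [2, -2, 0]]

Let M have columns bj and N have columns wj. Then for every x, N [x]_W = x = M [x]_D, so P = N^(-1) M.
Since det N = 1, N^(-1) has integer entries; multiplying gives P = [[1, -2, 1], [-1, -2, 1], [2, -2, 0]].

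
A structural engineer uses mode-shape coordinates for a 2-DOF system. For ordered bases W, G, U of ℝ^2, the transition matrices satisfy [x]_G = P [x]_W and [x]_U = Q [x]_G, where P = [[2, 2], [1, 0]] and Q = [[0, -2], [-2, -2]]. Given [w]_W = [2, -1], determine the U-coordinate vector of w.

First [w]_G = P [w]_W = [2, 2].
Then [w]_U = Q [w]_G = [-4, -8].

[-4, -8]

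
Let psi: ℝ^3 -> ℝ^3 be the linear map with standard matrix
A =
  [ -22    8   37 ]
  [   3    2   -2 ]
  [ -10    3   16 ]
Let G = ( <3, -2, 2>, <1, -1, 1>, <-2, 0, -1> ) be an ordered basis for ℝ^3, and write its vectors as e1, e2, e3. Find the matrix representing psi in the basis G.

[[-1, 2, 3], [1, -3, -2], [3, -2, 0]]

Let P have columns e1, ..., e3. Then [psi]_G = P^(-1) A P.
Here det P = 1, so P^(-1) is integer; computing A P first and then P^(-1)(A P) gives [[-1, 2, 3], [1, -3, -2], [3, -2, 0]].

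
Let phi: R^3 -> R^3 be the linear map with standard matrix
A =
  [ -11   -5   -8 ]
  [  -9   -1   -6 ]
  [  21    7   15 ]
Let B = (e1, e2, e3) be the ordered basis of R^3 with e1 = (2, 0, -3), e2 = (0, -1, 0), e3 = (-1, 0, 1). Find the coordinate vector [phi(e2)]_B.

Compute phi(e2) = A e2 = (5, 1, -7) in standard coordinates.
Then write this in B-coordinates: solve for y in y_1 e1 + ... + y_3 e3 = (5, 1, -7).
This gives y = (2, -1, -1), which is column 2 of [phi]_B.

(2, -1, -1)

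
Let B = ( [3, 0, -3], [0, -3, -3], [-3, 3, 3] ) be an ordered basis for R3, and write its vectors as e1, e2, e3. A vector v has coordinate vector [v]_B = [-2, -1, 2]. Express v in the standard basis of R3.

By definition v = -2e1 - e2 + 2e3.
Summing componentwise gives [-12, 9, 15].

[-12, 9, 15]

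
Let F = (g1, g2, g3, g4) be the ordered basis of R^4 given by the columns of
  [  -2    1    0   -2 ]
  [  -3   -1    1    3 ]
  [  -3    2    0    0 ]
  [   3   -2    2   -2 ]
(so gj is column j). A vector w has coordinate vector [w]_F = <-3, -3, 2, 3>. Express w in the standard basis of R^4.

The coordinates say w = -3g1 - 3g2 + 2g3 + 3g4; adding the scaled basis vectors gives <-3, 23, 3, -5>.

<-3, 23, 3, -5>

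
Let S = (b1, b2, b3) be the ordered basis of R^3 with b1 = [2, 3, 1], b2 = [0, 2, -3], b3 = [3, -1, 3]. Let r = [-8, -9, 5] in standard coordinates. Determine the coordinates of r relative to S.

[r]_S is the unique c with M c = r, where M has columns b1, ..., b3.
Solving this 3x3 system gives c = (-1, -4, -2).
Check: -b1 - 4b2 - 2b3 = [-8, -9, 5].

[-1, -4, -2]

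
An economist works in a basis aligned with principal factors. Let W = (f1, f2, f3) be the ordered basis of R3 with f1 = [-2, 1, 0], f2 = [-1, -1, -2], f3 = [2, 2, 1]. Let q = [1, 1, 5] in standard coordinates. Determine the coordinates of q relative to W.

We seek scalars with c_1 f1 + ... + c_3 f3 = q; equivalently solve M c = q where the columns of M are f1, ..., f3.
Solving this 3x3 system gives c = (0, -3, -1).
Check: 0·f1 - 3f2 - f3 = [1, 1, 5].

[0, -3, -1]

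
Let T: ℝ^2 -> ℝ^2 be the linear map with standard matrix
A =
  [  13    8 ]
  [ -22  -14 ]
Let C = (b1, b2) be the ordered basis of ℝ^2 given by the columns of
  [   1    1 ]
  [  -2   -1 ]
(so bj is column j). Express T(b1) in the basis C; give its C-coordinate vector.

Column 1 of [T]_C is the C-coordinate vector of T(b1).
In standard coordinates T(b1) = A b1 = (-3, 6).
Converting to C: (-3, 6) = -3b1 + 0·b2, so the coordinate vector is (-3, 0).

(-3, 0)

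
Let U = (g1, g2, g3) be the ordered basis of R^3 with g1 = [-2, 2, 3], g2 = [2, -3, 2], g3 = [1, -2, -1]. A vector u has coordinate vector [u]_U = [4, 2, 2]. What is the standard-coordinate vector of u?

[-2, -2, 14]

The coordinates say u = 4g1 + 2g2 + 2g3; adding the scaled basis vectors gives [-2, -2, 14].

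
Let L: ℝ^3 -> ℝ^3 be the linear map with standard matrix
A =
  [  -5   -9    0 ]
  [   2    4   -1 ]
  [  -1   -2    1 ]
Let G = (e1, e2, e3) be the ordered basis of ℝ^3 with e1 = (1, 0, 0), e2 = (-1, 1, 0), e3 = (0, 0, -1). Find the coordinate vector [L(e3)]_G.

Column 3 of [L]_G is the G-coordinate vector of L(e3).
In standard coordinates L(e3) = A e3 = (0, 1, -1).
Converting to G: (0, 1, -1) = e1 + e2 + e3, so the coordinate vector is (1, 1, 1).

(1, 1, 1)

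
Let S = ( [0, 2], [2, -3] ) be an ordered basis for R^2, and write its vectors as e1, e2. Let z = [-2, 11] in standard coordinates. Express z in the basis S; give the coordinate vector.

We seek scalars with c_1 e1 + c_2 e2 = z; equivalently solve M c = z where the columns of M are e1, e2.
System: 0c_1 + 2c_2 = -2, 2c_1 - 3c_2 = 11; solving gives c_1 = 4, c_2 = -1.
Check: 4e1 - e2 = [-2, 11].

[4, -1]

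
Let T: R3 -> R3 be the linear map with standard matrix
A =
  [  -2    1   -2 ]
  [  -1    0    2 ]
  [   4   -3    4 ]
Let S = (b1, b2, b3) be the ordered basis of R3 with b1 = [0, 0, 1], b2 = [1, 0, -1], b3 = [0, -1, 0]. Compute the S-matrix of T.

[[2, 0, 2], [-2, 0, -1], [-2, 3, 0]]

With P the matrix whose columns are b1, ..., b3, [T]_S = P^(-1) A P.
Column by column: T(b1) = A b1 = [-2, 2, 4]; its S-coordinates [2, -2, -2] give column 1.
Continuing for each basis vector yields [T]_S = [[2, 0, 2], [-2, 0, -1], [-2, 3, 0]].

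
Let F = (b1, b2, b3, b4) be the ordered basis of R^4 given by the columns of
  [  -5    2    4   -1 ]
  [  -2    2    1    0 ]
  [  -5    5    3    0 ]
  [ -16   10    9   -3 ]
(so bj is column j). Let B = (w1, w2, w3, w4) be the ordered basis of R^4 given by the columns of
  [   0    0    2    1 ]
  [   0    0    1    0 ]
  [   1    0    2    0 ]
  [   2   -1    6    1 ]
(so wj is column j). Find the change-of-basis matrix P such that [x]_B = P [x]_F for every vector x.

Column j of P is [bj]_B, since P maps F-coordinates to B-coordinates.
Expressing b1 in B: b1 = -w1 + w2 - 2w3 - w4, so column 1 of P is (-1, 1, -2, -1).
Doing the same for each bj gives P = [[-1, 1, 1, 0], [1, 2, 1, 2], [-2, 2, 1, 0], [-1, -2, 2, -1]].

[[-1, 1, 1, 0], [1, 2, 1, 2], [-2, 2, 1, 0], [-1, -2, 2, -1]]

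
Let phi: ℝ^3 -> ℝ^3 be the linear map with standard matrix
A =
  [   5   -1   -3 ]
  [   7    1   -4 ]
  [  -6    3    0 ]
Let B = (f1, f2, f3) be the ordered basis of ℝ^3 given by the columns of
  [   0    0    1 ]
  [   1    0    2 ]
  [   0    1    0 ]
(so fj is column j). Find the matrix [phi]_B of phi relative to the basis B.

The j-th column of [phi]_B is [phi(fj)]_B.
phi(f1) = A f1 = <-1, 1, 3> = 3f1 + 3f2 - f3, so column 1 is <3, 3, -1>.
Repeating for f2, f3 and assembling the columns gives [[3, 2, 3], [3, 0, 0], [-1, -3, 3]].

[[3, 2, 3], [3, 0, 0], [-1, -3, 3]]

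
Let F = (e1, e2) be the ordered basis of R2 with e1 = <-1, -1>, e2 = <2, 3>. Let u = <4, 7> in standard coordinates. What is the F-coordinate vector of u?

Write u = c_1 e1 + c_2 e2 and solve for the c_i.
System: -c_1 + 2c_2 = 4, -c_1 + 3c_2 = 7; solving gives c_1 = 2, c_2 = 3.
Check: 2e1 + 3e2 = <4, 7>.

<2, 3>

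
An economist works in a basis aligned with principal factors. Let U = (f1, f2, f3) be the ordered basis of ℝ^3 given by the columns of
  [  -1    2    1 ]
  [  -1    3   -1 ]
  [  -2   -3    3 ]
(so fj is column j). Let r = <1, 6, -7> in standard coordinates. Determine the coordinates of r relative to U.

Write r = c_1 f1 + ... + c_3 f3 and solve for the c_i.
Gaussian elimination on [M | r] yields c = (-1, 1, -2).
Check: -f1 + f2 - 2f3 = <1, 6, -7>.

<-1, 1, -2>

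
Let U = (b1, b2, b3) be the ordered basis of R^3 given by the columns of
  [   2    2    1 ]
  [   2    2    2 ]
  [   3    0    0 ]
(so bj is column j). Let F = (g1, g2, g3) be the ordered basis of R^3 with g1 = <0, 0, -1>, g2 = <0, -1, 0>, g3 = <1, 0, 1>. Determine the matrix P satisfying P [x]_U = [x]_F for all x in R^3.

[[-1, 2, 1], [-2, -2, -2], [2, 2, 1]]

Let M have columns bj and N have columns gj. Then for every x, N [x]_F = x = M [x]_U, so P = N^(-1) M.
Since det N = -1, N^(-1) has integer entries; multiplying gives P = [[-1, 2, 1], [-2, -2, -2], [2, 2, 1]].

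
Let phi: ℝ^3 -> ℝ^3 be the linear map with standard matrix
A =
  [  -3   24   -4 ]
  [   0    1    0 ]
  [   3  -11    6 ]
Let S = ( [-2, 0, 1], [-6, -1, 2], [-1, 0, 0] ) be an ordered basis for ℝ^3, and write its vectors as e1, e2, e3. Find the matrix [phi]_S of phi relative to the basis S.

With P the matrix whose columns are e1, ..., e3, [phi]_S = P^(-1) A P.
Column by column: phi(e1) = A e1 = [2, 0, 0]; its S-coordinates [0, 0, -2] give column 1.
Continuing for each basis vector yields [phi]_S = [[0, 3, -3], [0, 1, 0], [-2, 2, 3]].

[[0, 3, -3], [0, 1, 0], [-2, 2, 3]]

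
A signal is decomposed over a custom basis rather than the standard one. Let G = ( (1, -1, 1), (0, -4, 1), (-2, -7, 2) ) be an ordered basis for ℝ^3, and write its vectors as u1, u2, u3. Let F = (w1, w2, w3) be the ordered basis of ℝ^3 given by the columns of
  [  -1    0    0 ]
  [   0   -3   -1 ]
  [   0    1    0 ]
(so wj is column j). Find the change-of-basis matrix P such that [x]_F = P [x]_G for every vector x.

Column j of P is [uj]_F, since P maps G-coordinates to F-coordinates.
Expressing u1 in F: u1 = -w1 + w2 - 2w3, so column 1 of P is (-1, 1, -2).
Doing the same for each uj gives P = [[-1, 0, 2], [1, 1, 2], [-2, 1, 1]].

[[-1, 0, 2], [1, 1, 2], [-2, 1, 1]]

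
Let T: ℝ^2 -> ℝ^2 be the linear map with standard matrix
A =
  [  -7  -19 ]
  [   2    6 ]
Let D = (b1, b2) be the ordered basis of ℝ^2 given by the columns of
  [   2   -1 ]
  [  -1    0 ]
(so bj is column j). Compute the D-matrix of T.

[[2, 2], [-1, -3]]

With P the matrix whose columns are b1, b2, [T]_D = P^(-1) A P.
Column by column: T(b1) = A b1 = (5, -2); its D-coordinates (2, -1) give column 1.
Continuing for each basis vector yields [T]_D = [[2, 2], [-1, -3]].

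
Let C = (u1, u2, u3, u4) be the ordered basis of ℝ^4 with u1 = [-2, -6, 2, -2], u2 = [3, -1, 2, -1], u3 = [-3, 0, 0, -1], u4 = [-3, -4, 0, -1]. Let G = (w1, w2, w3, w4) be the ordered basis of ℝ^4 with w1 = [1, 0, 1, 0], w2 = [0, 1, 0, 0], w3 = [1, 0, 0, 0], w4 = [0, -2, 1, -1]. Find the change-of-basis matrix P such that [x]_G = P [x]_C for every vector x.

Let M have columns uj and N have columns wj. Then for every x, N [x]_G = x = M [x]_C, so P = N^(-1) M.
Since det N = 1, N^(-1) has integer entries; multiplying gives P = [[0, 1, -1, -1], [-2, 1, 2, -2], [-2, 2, -2, -2], [2, 1, 1, 1]].

[[0, 1, -1, -1], [-2, 1, 2, -2], [-2, 2, -2, -2], [2, 1, 1, 1]]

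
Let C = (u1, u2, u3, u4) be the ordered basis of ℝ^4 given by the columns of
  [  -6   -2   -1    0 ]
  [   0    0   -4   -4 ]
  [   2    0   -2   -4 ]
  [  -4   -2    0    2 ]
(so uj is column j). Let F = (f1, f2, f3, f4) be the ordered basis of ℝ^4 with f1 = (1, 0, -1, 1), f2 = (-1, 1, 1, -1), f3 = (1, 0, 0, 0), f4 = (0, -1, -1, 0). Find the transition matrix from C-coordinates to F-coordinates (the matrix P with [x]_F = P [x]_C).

Let M have columns uj and N have columns fj. Then for every x, N [x]_F = x = M [x]_C, so P = N^(-1) M.
Since det N = -1, N^(-1) has integer entries; multiplying gives P = [[-2, 0, -2, 0], [2, 2, -2, -2], [-2, 0, -1, -2], [2, 2, 2, 2]].

[[-2, 0, -2, 0], [2, 2, -2, -2], [-2, 0, -1, -2], [2, 2, 2, 2]]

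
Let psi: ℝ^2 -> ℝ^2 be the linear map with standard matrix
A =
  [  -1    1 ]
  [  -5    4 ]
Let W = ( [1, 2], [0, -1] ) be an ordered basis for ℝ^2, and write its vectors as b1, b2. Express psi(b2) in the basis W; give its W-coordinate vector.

[-1, 2]

Compute psi(b2) = A b2 = [-1, -4] in standard coordinates.
Then write this in W-coordinates: solve for y in y_1 b1 + y_2 b2 = [-1, -4].
This gives y = [-1, 2], which is column 2 of [psi]_W.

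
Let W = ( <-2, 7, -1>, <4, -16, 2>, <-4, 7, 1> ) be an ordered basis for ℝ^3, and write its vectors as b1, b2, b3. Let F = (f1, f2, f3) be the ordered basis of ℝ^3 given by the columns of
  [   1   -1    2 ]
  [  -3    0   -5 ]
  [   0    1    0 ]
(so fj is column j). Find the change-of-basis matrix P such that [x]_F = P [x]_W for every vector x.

Column j of P is [bj]_F, since P maps W-coordinates to F-coordinates.
Expressing b1 in F: b1 = f1 - f2 - 2f3, so column 1 of P is <1, -1, -2>.
Doing the same for each bj gives P = [[1, 2, 1], [-1, 2, 1], [-2, 2, -2]].

[[1, 2, 1], [-1, 2, 1], [-2, 2, -2]]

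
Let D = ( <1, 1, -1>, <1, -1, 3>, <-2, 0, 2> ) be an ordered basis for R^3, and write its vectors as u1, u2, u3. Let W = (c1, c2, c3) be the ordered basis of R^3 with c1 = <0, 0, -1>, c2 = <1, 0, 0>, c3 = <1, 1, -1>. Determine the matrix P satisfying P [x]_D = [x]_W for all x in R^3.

Take x = uj: its D-coordinates are the j-th standard unit vector, so P e_j — column j of P — equals [uj]_W.
u1 = 0·c1 + 0·c2 + c3, giving column 1 = <0, 0, 1>; repeating for each j gives P = [[0, -2, -2], [0, 2, -2], [1, -1, 0]].

[[0, -2, -2], [0, 2, -2], [1, -1, 0]]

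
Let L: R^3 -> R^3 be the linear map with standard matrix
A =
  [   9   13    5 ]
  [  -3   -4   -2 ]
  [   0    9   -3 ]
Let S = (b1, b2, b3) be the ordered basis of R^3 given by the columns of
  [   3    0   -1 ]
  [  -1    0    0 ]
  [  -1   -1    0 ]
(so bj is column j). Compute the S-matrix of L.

[[3, -2, -3], [3, -1, 3], [0, -1, 0]]

With P the matrix whose columns are b1, ..., b3, [L]_S = P^(-1) A P.
Column by column: L(b1) = A b1 = (9, -3, -6); its S-coordinates (3, 3, 0) give column 1.
Continuing for each basis vector yields [L]_S = [[3, -2, -3], [3, -1, 3], [0, -1, 0]].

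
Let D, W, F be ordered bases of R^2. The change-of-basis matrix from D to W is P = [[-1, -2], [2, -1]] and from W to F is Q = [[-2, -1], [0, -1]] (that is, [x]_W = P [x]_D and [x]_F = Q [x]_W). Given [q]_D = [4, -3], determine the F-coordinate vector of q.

[-15, -11]

First [q]_W = P [q]_D = [2, 11].
Then [q]_F = Q [q]_W = [-15, -11].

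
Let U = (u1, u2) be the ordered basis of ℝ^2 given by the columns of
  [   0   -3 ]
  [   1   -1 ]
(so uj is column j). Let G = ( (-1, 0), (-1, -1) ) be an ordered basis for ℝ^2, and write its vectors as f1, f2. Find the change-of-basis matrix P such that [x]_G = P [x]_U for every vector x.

[[1, 2], [-1, 1]]

Column j of P is [uj]_G, since P maps U-coordinates to G-coordinates.
Expressing u1 in G: u1 = f1 - f2, so column 1 of P is (1, -1).
Doing the same for each uj gives P = [[1, 2], [-1, 1]].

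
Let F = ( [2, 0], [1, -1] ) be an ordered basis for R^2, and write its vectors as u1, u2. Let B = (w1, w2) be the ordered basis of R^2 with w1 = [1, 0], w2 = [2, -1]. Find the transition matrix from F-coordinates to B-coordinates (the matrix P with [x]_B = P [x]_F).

Column j of P is [uj]_B, since P maps F-coordinates to B-coordinates.
Expressing u1 in B: u1 = 2w1 + 0·w2, so column 1 of P is [2, 0].
Doing the same for each uj gives P = [[2, -1], [0, 1]].

[[2, -1], [0, 1]]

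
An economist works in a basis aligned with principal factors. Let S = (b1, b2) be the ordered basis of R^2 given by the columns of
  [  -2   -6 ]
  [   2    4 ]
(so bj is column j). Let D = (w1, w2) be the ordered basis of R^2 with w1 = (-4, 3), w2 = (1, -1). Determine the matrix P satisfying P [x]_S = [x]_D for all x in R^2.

[[0, 2], [-2, 2]]

Let M have columns bj and N have columns wj. Then for every x, N [x]_D = x = M [x]_S, so P = N^(-1) M.
Since det N = 1, N^(-1) has integer entries; multiplying gives P = [[0, 2], [-2, 2]].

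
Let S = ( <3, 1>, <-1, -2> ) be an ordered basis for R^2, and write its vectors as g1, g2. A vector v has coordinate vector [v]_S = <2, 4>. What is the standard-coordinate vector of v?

<2, -6>

By definition v = 2g1 + 4g2.
Summing componentwise gives <2, -6>.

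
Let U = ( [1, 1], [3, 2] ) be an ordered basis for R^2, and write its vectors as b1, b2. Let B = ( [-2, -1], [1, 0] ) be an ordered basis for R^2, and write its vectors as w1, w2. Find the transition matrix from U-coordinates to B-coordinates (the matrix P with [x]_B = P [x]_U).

Take x = bj: its U-coordinates are the j-th standard unit vector, so P e_j — column j of P — equals [bj]_B.
b1 = -w1 - w2, giving column 1 = [-1, -1]; repeating for each j gives P = [[-1, -2], [-1, -1]].

[[-1, -2], [-1, -1]]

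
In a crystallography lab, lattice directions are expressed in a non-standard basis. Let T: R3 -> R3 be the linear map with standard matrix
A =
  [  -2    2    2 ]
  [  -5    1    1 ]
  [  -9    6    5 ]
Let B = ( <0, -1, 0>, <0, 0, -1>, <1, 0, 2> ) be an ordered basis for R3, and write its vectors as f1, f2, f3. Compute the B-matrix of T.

Let P have columns f1, ..., f3. Then [T]_B = P^(-1) A P.
Here det P = 1, so P^(-1) is integer; computing A P first and then P^(-1)(A P) gives [[1, 1, 3], [2, 1, 3], [-2, -2, 2]].

[[1, 1, 3], [2, 1, 3], [-2, -2, 2]]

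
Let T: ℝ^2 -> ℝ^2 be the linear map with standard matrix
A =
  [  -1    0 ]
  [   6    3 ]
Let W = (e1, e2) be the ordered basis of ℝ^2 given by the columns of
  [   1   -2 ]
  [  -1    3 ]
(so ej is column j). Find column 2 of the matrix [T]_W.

[0, -1]

Compute T(e2) = A e2 = [2, -3] in standard coordinates.
Then write this in W-coordinates: solve for y in y_1 e1 + y_2 e2 = [2, -3].
This gives y = [0, -1], which is column 2 of [T]_W.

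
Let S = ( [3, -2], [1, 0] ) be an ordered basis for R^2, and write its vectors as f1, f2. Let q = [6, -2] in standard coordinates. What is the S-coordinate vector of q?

We seek scalars with c_1 f1 + c_2 f2 = q; equivalently solve M c = q where the columns of M are f1, f2.
System: 3c_1 + c_2 = 6, -2c_1 + 0c_2 = -2; solving gives c_1 = 1, c_2 = 3.
Check: f1 + 3f2 = [6, -2].

[1, 3]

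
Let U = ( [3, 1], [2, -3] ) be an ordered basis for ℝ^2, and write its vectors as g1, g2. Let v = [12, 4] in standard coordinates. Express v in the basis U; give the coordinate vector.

[4, 0]

We seek scalars with c_1 g1 + c_2 g2 = v; equivalently solve M c = v where the columns of M are g1, g2.
System: 3c_1 + 2c_2 = 12, c_1 - 3c_2 = 4; solving gives c_1 = 4, c_2 = 0.
Check: 4g1 + 0·g2 = [12, 4].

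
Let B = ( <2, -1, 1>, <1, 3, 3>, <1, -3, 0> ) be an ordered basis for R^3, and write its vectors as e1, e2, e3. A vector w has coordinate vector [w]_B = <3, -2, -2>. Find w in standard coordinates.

By definition w = 3e1 - 2e2 - 2e3.
Summing componentwise gives <2, -3, -3>.

<2, -3, -3>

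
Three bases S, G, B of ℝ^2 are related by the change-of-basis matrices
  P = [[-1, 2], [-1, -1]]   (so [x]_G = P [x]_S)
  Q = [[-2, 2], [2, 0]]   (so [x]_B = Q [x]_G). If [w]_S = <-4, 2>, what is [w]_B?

First [w]_G = P [w]_S = <8, 2>.
Then [w]_B = Q [w]_G = <-12, 16>.

<-12, 16>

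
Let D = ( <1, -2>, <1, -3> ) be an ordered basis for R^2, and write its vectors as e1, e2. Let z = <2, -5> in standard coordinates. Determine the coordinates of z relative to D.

Write z = c_1 e1 + c_2 e2 and solve for the c_i.
System: c_1 + c_2 = 2, -2c_1 - 3c_2 = -5; solving gives c_1 = 1, c_2 = 1.
Check: e1 + e2 = <2, -5>.

<1, 1>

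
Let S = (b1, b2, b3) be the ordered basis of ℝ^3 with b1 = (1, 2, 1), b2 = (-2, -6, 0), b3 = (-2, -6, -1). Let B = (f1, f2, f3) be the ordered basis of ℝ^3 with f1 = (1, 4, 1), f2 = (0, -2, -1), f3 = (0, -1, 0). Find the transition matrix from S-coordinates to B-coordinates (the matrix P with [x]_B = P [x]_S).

[[1, -2, -2], [0, -2, -1], [2, 2, 0]]

Let M have columns bj and N have columns fj. Then for every x, N [x]_B = x = M [x]_S, so P = N^(-1) M.
Since det N = -1, N^(-1) has integer entries; multiplying gives P = [[1, -2, -2], [0, -2, -1], [2, 2, 0]].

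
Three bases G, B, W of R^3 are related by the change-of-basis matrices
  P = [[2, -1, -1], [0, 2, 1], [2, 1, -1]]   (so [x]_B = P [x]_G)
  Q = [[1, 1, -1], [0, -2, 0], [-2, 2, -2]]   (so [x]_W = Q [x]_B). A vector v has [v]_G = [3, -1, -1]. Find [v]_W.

[-1, 6, -34]

First [v]_B = P [v]_G = [8, -3, 6].
Then [v]_W = Q [v]_B = [-1, 6, -34].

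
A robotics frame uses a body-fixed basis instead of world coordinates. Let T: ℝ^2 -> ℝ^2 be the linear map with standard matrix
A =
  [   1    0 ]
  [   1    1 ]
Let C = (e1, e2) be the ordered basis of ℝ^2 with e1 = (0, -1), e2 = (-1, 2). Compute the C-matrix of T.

[[1, 1], [0, 1]]

Let P have columns e1, e2. Then [T]_C = P^(-1) A P.
Here det P = -1, so P^(-1) is integer; computing A P first and then P^(-1)(A P) gives [[1, 1], [0, 1]].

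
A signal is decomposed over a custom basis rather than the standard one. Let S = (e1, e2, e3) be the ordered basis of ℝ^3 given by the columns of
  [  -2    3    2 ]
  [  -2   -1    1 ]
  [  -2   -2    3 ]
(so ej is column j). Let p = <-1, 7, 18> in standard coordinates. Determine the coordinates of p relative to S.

[p]_S is the unique c with M c = p, where M has columns e1, ..., e3.
Row-reducing the augmented matrix [M | p] gives c = (0, -3, 4).
Check: 0·e1 - 3e2 + 4e3 = <-1, 7, 18>.

<0, -3, 4>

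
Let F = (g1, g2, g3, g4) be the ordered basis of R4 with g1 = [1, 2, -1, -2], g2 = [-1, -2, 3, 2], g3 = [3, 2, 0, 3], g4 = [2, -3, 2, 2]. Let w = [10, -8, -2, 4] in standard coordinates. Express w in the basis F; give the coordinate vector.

We seek scalars with c_1 g1 + ... + c_4 g4 = w; equivalently solve M c = w where the columns of M are g1, ..., g4.
Row-reducing the augmented matrix [M | w] gives c = (-2, -4, 0, 4).
Check: -2g1 - 4g2 + 0·g3 + 4g4 = [10, -8, -2, 4].

[-2, -4, 0, 4]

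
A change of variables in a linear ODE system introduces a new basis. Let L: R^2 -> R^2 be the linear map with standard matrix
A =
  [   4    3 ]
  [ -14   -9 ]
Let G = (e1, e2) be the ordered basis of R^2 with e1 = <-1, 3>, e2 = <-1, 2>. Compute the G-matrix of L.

With P the matrix whose columns are e1, e2, [L]_G = P^(-1) A P.
Column by column: L(e1) = A e1 = <5, -13>; its G-coordinates <-3, -2> give column 1.
Continuing for each basis vector yields [L]_G = [[-3, 0], [-2, -2]].

[[-3, 0], [-2, -2]]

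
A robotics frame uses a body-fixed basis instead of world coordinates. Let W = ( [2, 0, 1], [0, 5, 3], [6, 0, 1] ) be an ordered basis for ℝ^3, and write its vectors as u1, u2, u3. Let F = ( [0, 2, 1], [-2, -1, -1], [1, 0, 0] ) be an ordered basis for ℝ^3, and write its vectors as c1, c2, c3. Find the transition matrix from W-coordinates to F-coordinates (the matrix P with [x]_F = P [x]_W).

[[-1, 2, -1], [-2, -1, -2], [-2, -2, 2]]

Column j of P is [uj]_F, since P maps W-coordinates to F-coordinates.
Expressing u1 in F: u1 = -c1 - 2c2 - 2c3, so column 1 of P is [-1, -2, -2].
Doing the same for each uj gives P = [[-1, 2, -1], [-2, -1, -2], [-2, -2, 2]].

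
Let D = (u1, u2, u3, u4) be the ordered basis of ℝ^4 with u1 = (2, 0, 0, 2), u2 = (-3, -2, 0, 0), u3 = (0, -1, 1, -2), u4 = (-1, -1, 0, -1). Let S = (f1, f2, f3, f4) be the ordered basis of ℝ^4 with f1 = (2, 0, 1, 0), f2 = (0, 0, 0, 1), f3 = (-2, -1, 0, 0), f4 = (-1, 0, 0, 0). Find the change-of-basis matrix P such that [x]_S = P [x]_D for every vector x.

[[0, 0, 1, 0], [2, 0, -2, -1], [0, 2, 1, 1], [-2, -1, 0, -1]]

Column j of P is [uj]_S, since P maps D-coordinates to S-coordinates.
Expressing u1 in S: u1 = 0·f1 + 2f2 + 0·f3 - 2f4, so column 1 of P is (0, 2, 0, -2).
Doing the same for each uj gives P = [[0, 0, 1, 0], [2, 0, -2, -1], [0, 2, 1, 1], [-2, -1, 0, -1]].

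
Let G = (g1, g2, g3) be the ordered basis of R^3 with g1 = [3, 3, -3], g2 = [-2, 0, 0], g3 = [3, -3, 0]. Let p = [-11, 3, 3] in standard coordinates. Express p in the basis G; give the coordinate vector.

Write p = c_1 g1 + ... + c_3 g3 and solve for the c_i.
Solving this 3x3 system gives c = (-1, 1, -2).
Check: -g1 + g2 - 2g3 = [-11, 3, 3].

[-1, 1, -2]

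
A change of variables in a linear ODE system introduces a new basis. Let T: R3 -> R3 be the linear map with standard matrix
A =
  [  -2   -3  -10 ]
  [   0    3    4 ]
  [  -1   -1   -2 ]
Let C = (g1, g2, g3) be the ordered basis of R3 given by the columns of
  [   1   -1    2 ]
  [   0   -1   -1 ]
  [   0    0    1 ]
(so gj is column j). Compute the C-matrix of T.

[[1, 2, -3], [1, 1, 2], [-1, 2, -3]]

The j-th column of [T]_C is [T(gj)]_C.
T(g1) = A g1 = <-2, 0, -1> = g1 + g2 - g3, so column 1 is <1, 1, -1>.
Repeating for g2, g3 and assembling the columns gives [[1, 2, -3], [1, 1, 2], [-1, 2, -3]].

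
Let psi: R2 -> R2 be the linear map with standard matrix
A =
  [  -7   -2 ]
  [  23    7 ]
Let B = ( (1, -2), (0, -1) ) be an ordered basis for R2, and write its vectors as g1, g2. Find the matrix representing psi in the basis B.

With P the matrix whose columns are g1, g2, [psi]_B = P^(-1) A P.
Column by column: psi(g1) = A g1 = (-3, 9); its B-coordinates (-3, -3) give column 1.
Continuing for each basis vector yields [psi]_B = [[-3, 2], [-3, 3]].

[[-3, 2], [-3, 3]]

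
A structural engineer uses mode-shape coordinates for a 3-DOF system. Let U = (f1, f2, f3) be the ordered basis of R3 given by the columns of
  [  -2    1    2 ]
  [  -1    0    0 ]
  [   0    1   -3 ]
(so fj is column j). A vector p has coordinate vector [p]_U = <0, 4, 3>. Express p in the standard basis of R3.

<10, 0, -5>

By definition p = 0·f1 + 4f2 + 3f3.
Summing componentwise gives <10, 0, -5>.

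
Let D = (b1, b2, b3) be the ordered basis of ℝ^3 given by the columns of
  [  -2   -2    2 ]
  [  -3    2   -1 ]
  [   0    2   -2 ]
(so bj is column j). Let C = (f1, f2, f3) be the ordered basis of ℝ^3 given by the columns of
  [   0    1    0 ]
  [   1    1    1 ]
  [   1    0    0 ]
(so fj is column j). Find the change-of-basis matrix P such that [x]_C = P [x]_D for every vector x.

Take x = bj: its D-coordinates are the j-th standard unit vector, so P e_j — column j of P — equals [bj]_C.
b1 = 0·f1 - 2f2 - f3, giving column 1 = [0, -2, -1]; repeating for each j gives P = [[0, 2, -2], [-2, -2, 2], [-1, 2, -1]].

[[0, 2, -2], [-2, -2, 2], [-1, 2, -1]]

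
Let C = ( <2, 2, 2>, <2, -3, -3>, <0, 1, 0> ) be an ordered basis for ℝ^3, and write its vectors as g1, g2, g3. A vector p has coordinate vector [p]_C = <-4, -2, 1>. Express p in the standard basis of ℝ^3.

The coordinates say p = -4g1 - 2g2 + g3; adding the scaled basis vectors gives <-12, -1, -2>.

<-12, -1, -2>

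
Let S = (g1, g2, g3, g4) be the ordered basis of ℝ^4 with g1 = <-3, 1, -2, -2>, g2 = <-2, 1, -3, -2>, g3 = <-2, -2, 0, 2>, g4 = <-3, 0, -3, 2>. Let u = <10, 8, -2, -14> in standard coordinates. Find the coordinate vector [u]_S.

<-2, 4, -3, -2>

We seek scalars with c_1 g1 + ... + c_4 g4 = u; equivalently solve M c = u where the columns of M are g1, ..., g4.
Solving this 4x4 system gives c = (-2, 4, -3, -2).
Check: -2g1 + 4g2 - 3g3 - 2g4 = <10, 8, -2, -14>.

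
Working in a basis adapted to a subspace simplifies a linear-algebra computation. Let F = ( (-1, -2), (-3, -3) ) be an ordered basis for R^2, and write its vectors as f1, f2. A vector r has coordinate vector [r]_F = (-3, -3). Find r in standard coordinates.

By definition r = -3f1 - 3f2.
Summing componentwise gives (12, 15).

(12, 15)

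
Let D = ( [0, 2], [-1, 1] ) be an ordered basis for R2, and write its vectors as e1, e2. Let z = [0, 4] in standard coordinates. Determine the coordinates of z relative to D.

We seek scalars with c_1 e1 + c_2 e2 = z; equivalently solve M c = z where the columns of M are e1, e2.
System: 0c_1 - c_2 = 0, 2c_1 + c_2 = 4; solving gives c_1 = 2, c_2 = 0.
Check: 2e1 + 0·e2 = [0, 4].

[2, 0]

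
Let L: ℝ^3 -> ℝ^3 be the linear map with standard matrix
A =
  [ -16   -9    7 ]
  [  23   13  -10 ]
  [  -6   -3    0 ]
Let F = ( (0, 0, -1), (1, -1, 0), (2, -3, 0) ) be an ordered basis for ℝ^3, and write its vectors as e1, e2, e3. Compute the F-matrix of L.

The j-th column of [L]_F is [L(ej)]_F.
L(e1) = A e1 = (-7, 10, 0) = 0·e1 - e2 - 3e3, so column 1 is (0, -1, -3).
Repeating for e2, e3 and assembling the columns gives [[0, 3, 3], [-1, -1, -1], [-3, -3, -2]].

[[0, 3, 3], [-1, -1, -1], [-3, -3, -2]]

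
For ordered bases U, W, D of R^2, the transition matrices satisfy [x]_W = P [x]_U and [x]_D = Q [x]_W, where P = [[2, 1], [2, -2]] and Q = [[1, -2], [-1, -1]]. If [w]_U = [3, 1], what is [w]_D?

First [w]_W = P [w]_U = [7, 4].
Then [w]_D = Q [w]_W = [-1, -11].

[-1, -11]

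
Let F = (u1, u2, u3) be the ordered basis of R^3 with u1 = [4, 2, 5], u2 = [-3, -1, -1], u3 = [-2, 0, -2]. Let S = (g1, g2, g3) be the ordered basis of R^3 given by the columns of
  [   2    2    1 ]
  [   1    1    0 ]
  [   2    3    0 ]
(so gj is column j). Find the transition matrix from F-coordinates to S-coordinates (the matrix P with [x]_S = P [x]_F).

Let M have columns uj and N have columns gj. Then for every x, N [x]_S = x = M [x]_F, so P = N^(-1) M.
Since det N = 1, N^(-1) has integer entries; multiplying gives P = [[1, -2, 2], [1, 1, -2], [0, -1, -2]].

[[1, -2, 2], [1, 1, -2], [0, -1, -2]]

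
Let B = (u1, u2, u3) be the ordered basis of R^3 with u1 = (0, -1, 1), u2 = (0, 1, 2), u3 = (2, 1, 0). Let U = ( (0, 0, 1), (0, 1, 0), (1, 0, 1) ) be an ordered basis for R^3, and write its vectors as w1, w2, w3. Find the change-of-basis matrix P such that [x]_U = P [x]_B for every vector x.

Column j of P is [uj]_U, since P maps B-coordinates to U-coordinates.
Expressing u1 in U: u1 = w1 - w2 + 0·w3, so column 1 of P is (1, -1, 0).
Doing the same for each uj gives P = [[1, 2, -2], [-1, 1, 1], [0, 0, 2]].

[[1, 2, -2], [-1, 1, 1], [0, 0, 2]]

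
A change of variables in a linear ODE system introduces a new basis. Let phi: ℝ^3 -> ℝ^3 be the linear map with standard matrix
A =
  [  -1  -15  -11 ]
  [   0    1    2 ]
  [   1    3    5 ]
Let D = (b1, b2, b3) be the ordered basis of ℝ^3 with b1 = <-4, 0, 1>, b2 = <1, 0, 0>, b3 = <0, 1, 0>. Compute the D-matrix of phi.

[[1, 1, 3], [-3, 3, -3], [2, 0, 1]]

The j-th column of [phi]_D is [phi(bj)]_D.
phi(b1) = A b1 = <-7, 2, 1> = b1 - 3b2 + 2b3, so column 1 is <1, -3, 2>.
Repeating for b2, b3 and assembling the columns gives [[1, 1, 3], [-3, 3, -3], [2, 0, 1]].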